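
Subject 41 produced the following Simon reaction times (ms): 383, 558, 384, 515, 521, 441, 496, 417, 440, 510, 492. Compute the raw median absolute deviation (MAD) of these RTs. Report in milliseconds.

51 ms

Sorted: 383, 384, 417, 440, 441, 492, 496, 510, 515, 521, 558 → median = 492
|x − 492|: 109, 66, 108, 23, 29, 51, 4, 75, 52, 18, 0
Sorted deviations: 0, 4, 18, 23, 29, 51, 52, 66, 75, 108, 109 → MAD = 51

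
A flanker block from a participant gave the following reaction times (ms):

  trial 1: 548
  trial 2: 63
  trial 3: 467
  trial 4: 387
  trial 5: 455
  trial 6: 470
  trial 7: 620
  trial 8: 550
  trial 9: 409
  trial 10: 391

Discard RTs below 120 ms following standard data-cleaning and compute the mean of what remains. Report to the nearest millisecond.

477 ms

Excluded: 63
Retained (n=9): Σ = 4297
Mean = 4297/9 = 477.4444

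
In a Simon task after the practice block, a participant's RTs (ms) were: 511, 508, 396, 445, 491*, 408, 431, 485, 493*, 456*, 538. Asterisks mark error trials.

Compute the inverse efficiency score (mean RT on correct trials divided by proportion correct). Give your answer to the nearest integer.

Correct trials (n=8): 511, 508, 396, 445, 408, 431, 485, 538
Mean correct RT = 3722/8 = 465.2500 ms
Proportion correct = 8/11
IES = 465.2500 / (8/11) = 639.719 ms

640 ms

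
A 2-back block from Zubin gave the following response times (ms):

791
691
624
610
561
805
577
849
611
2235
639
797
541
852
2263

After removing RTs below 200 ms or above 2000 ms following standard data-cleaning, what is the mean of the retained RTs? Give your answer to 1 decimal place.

Excluded: 2235, 2263
Retained (n=13): Σ = 8948
Mean = 8948/13 = 688.3077

688.3 ms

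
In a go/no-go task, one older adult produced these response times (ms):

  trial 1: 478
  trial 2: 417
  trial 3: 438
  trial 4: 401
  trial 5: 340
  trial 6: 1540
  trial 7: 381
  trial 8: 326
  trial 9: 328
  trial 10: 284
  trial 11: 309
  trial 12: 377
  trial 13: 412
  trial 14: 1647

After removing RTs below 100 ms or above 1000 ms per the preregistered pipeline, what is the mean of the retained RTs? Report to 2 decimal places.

Excluded: 1540, 1647
Retained (n=12): Σ = 4491
Mean = 4491/12 = 374.2500

374.25 ms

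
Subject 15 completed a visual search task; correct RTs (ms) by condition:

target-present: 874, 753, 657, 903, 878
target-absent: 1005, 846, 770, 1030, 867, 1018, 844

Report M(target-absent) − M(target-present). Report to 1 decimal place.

98.4 ms

M(target-present) = 4065/5 = 813.000
M(target-absent) = 6380/7 = 911.429
Difference = 911.429 − 813.000 = 98.429 ms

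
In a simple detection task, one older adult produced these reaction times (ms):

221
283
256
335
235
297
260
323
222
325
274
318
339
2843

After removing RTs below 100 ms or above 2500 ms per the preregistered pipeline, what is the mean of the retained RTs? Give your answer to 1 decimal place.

Excluded: 2843
Retained (n=13): Σ = 3688
Mean = 3688/13 = 283.6923

283.7 ms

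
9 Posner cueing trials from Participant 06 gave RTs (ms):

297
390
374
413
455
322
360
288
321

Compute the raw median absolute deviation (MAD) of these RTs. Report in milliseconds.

39 ms

Sorted: 288, 297, 321, 322, 360, 374, 390, 413, 455 → median = 360
|x − 360|: 63, 30, 14, 53, 95, 38, 0, 72, 39
Sorted deviations: 0, 14, 30, 38, 39, 53, 63, 72, 95 → MAD = 39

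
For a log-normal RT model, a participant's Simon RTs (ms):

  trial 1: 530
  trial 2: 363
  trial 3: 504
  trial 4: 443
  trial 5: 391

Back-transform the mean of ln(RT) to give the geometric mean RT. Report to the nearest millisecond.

ln(RT): 6.2729, 5.8944, 6.2226, 6.0936, 5.9687
Mean ln(RT) = 30.4521/5 = 6.09043
Geometric mean = exp(6.09043) = 441.61 ms

442 ms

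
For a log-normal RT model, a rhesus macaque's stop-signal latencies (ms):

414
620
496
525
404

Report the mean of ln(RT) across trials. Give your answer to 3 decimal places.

ln(RT): 6.0259, 6.4297, 6.2066, 6.2634, 6.0014
Σ ln(RT) = 30.9270
Mean = 30.9270/5 = 6.18539

6.185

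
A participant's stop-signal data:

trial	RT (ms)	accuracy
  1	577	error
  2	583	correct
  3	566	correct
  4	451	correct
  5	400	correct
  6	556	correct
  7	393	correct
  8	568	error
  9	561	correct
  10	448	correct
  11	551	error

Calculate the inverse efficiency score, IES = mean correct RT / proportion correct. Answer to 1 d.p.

Correct trials (n=8): 583, 566, 451, 400, 556, 393, 561, 448
Mean correct RT = 3958/8 = 494.7500 ms
Proportion correct = 8/11
IES = 494.7500 / (8/11) = 680.281 ms

680.3 ms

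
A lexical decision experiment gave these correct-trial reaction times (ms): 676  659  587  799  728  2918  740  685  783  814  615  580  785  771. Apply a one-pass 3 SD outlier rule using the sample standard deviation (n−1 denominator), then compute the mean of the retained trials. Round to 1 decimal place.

709.4 ms

n = 14, ΣRT = 12140, M = 867.143
Σ(x−M)² = 4609621.71; s = √(4609621.71/13) = 595.471
Cutoffs: 867.143 ± 3·595.471 → [-919.3, 2653.6]
Outside: 2918 → excluded.
Retained (n=13): Σ = 9222, mean = 9222/13 = 709.385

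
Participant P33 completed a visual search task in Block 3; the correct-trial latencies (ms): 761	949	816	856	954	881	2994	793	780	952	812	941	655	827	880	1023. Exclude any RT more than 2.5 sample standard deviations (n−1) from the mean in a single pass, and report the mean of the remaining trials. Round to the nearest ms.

n = 16, ΣRT = 15874, M = 992.125
Σ(x−M)² = 4401895.75; s = √(4401895.75/15) = 541.719
Cutoffs: 992.125 ± 2.5·541.719 → [-362.2, 2346.4]
Outside: 2994 → excluded.
Retained (n=15): Σ = 12880, mean = 12880/15 = 858.667

859 ms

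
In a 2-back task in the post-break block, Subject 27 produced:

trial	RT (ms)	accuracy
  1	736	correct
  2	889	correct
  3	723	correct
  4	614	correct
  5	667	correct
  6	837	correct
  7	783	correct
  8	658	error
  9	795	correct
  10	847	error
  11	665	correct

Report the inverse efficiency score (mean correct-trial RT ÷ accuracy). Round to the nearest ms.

911 ms

Correct trials (n=9): 736, 889, 723, 614, 667, 837, 783, 795, 665
Mean correct RT = 6709/9 = 745.4444 ms
Proportion correct = 9/11
IES = 745.4444 / (9/11) = 911.099 ms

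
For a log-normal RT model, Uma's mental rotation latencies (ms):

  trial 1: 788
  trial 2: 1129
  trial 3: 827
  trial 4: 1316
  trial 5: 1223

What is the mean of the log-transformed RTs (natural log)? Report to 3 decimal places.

ln(RT): 6.6695, 7.0291, 6.7178, 7.1824, 7.1091
Σ ln(RT) = 34.7078
Mean = 34.7078/5 = 6.94156

6.942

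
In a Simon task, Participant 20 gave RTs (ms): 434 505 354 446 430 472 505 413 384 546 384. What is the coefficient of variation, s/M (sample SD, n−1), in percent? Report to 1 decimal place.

n = 11, Σ = 4873, M = 443.0000
Σ(x−M)² = 35180.000; s = √(35180.000/10) = 59.3127
CV = 59.3127 / 443.0000 = 0.13389 = 13.389%

13.4%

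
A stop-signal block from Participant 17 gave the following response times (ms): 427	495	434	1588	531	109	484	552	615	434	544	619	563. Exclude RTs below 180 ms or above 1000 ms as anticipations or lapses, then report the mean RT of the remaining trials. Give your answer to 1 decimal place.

Excluded: 109, 1588
Retained (n=11): Σ = 5698
Mean = 5698/11 = 518.0000

518.0 ms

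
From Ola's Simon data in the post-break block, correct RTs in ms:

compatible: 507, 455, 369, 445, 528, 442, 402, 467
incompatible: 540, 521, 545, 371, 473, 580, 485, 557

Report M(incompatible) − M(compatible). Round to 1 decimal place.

M(compatible) = 3615/8 = 451.875
M(incompatible) = 4072/8 = 509.000
Difference = 509.000 − 451.875 = 57.125 ms

57.1 ms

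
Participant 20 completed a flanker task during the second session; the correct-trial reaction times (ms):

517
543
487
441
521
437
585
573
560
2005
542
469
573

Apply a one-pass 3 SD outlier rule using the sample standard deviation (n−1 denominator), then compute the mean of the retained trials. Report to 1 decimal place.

520.7 ms

n = 13, ΣRT = 8253, M = 634.846
Σ(x−M)² = 2063045.69; s = √(2063045.69/12) = 414.633
Cutoffs: 634.846 ± 3·414.633 → [-609.1, 1878.7]
Outside: 2005 → excluded.
Retained (n=12): Σ = 6248, mean = 6248/12 = 520.667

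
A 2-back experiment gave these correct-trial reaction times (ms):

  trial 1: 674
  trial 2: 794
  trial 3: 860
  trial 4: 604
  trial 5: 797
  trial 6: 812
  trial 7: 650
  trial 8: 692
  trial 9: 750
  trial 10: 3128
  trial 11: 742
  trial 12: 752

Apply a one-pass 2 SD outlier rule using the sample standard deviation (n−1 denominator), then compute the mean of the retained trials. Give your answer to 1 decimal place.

738.8 ms

n = 12, ΣRT = 11255, M = 937.917
Σ(x−M)² = 5291744.92; s = √(5291744.92/11) = 693.590
Cutoffs: 937.917 ± 2·693.590 → [-449.3, 2325.1]
Outside: 3128 → excluded.
Retained (n=11): Σ = 8127, mean = 8127/11 = 738.818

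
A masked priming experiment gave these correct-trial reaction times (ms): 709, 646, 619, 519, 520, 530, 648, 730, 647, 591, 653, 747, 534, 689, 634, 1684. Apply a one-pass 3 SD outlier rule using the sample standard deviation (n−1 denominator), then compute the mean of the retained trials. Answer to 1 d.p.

n = 16, ΣRT = 11100, M = 693.750
Σ(x−M)² = 1125995.00; s = √(1125995.00/15) = 273.982
Cutoffs: 693.750 ± 3·273.982 → [-128.2, 1515.7]
Outside: 1684 → excluded.
Retained (n=15): Σ = 9416, mean = 9416/15 = 627.733

627.7 ms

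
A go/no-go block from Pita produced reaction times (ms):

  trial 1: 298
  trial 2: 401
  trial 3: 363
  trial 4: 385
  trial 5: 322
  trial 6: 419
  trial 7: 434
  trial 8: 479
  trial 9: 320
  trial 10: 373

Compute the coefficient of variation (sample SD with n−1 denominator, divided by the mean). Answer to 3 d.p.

n = 10, Σ = 3794, M = 379.4000
Σ(x−M)² = 28726.400; s = √(28726.400/9) = 56.4962
CV = 56.4962 / 379.4000 = 0.14891

0.149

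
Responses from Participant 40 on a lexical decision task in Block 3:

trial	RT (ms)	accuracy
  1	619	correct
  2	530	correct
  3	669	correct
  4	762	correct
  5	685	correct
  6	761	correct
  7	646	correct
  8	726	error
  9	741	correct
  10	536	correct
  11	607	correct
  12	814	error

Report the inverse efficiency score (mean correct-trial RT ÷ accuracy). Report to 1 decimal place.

786.7 ms

Correct trials (n=10): 619, 530, 669, 762, 685, 761, 646, 741, 536, 607
Mean correct RT = 6556/10 = 655.6000 ms
Proportion correct = 10/12
IES = 655.6000 / (10/12) = 786.720 ms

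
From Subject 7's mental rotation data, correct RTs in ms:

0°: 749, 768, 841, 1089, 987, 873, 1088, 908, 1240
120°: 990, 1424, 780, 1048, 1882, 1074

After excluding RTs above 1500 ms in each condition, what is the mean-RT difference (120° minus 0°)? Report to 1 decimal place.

114.0 ms

120°: exclude 1882
M(0°) = 8543/9 = 949.222
M(120°) = 5316/5 = 1063.200
Difference = 1063.200 − 949.222 = 113.978 ms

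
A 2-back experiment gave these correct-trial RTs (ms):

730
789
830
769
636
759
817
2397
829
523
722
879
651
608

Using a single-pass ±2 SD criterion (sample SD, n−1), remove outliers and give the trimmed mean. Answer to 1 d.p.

n = 14, ΣRT = 11939, M = 852.786
Σ(x−M)² = 2696108.36; s = √(2696108.36/13) = 455.404
Cutoffs: 852.786 ± 2·455.404 → [-58.0, 1763.6]
Outside: 2397 → excluded.
Retained (n=13): Σ = 9542, mean = 9542/13 = 734.000

734.0 ms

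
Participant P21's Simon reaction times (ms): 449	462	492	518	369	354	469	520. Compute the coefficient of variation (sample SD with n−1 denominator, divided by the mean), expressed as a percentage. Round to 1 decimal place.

13.8%

n = 8, Σ = 3633, M = 454.1250
Σ(x−M)² = 27434.875; s = √(27434.875/7) = 62.6041
CV = 62.6041 / 454.1250 = 0.13786 = 13.786%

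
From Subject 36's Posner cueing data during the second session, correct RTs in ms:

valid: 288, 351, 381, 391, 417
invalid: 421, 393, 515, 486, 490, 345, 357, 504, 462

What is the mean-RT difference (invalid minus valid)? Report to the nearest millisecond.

76 ms

M(valid) = 1828/5 = 365.600
M(invalid) = 3973/9 = 441.444
Difference = 441.444 − 365.600 = 75.844 ms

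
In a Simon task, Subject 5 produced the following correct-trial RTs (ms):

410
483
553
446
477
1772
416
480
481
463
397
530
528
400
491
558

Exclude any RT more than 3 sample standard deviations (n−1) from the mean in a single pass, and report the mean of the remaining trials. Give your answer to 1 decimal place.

n = 16, ΣRT = 8885, M = 555.312
Σ(x−M)² = 1618599.44; s = √(1618599.44/15) = 328.491
Cutoffs: 555.312 ± 3·328.491 → [-430.2, 1540.8]
Outside: 1772 → excluded.
Retained (n=15): Σ = 7113, mean = 7113/15 = 474.200

474.2 ms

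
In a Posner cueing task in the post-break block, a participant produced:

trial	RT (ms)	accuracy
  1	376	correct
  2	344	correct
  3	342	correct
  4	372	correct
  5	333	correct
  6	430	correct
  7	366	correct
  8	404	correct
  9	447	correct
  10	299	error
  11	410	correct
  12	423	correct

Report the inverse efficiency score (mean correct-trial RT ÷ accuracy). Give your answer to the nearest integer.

421 ms

Correct trials (n=11): 376, 344, 342, 372, 333, 430, 366, 404, 447, 410, 423
Mean correct RT = 4247/11 = 386.0909 ms
Proportion correct = 11/12
IES = 386.0909 / (11/12) = 421.190 ms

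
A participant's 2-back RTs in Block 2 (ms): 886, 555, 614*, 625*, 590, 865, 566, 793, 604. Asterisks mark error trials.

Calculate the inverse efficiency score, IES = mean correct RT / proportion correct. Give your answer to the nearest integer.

Correct trials (n=7): 886, 555, 590, 865, 566, 793, 604
Mean correct RT = 4859/7 = 694.1429 ms
Proportion correct = 7/9
IES = 694.1429 / (7/9) = 892.469 ms

892 ms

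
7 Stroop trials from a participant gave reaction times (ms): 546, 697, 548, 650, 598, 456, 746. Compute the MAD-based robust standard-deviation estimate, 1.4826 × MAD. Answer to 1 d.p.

77.1 ms

Sorted: 456, 546, 548, 598, 650, 697, 746 → median = 598
|x − 598| sorted: 0, 50, 52, 52, 99, 142, 148 → MAD = 52
Robust SD ≈ 1.4826 × 52 = 77.095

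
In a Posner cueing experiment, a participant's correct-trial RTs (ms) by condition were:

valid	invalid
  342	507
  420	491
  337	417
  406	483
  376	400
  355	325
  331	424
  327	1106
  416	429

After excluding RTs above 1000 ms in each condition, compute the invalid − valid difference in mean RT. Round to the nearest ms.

invalid: exclude 1106
M(valid) = 3310/9 = 367.778
M(invalid) = 3476/8 = 434.500
Difference = 434.500 − 367.778 = 66.722 ms

67 ms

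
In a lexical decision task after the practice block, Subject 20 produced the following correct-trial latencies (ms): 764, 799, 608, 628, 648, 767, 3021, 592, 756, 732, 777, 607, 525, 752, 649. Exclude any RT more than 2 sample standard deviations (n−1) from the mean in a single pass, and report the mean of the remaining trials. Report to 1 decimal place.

686.0 ms

n = 15, ΣRT = 12625, M = 841.667
Σ(x−M)² = 5187069.33; s = √(5187069.33/14) = 608.691
Cutoffs: 841.667 ± 2·608.691 → [-375.7, 2059.0]
Outside: 3021 → excluded.
Retained (n=14): Σ = 9604, mean = 9604/14 = 686.000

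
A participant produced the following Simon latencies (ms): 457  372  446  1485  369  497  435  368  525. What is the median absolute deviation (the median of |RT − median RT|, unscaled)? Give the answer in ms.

Sorted: 368, 369, 372, 435, 446, 457, 497, 525, 1485 → median = 446
|x − 446|: 11, 74, 0, 1039, 77, 51, 11, 78, 79
Sorted deviations: 0, 11, 11, 51, 74, 77, 78, 79, 1039 → MAD = 74

74 ms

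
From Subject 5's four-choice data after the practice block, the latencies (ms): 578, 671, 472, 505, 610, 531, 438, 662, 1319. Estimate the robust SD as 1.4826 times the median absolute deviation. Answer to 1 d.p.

124.5 ms

Sorted: 438, 472, 505, 531, 578, 610, 662, 671, 1319 → median = 578
|x − 578| sorted: 0, 32, 47, 73, 84, 93, 106, 140, 741 → MAD = 84
Robust SD ≈ 1.4826 × 84 = 124.538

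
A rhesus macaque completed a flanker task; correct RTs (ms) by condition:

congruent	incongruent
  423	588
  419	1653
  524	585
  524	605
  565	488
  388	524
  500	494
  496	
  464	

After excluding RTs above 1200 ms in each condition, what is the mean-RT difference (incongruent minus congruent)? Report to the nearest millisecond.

incongruent: exclude 1653
M(congruent) = 4303/9 = 478.111
M(incongruent) = 3284/6 = 547.333
Difference = 547.333 − 478.111 = 69.222 ms

69 ms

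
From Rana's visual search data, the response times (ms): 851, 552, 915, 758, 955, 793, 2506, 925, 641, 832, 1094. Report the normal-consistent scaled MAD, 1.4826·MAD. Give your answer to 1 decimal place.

Sorted: 552, 641, 758, 793, 832, 851, 915, 925, 955, 1094, 2506 → median = 851
|x − 851| sorted: 0, 19, 58, 64, 74, 93, 104, 210, 243, 299, 1655 → MAD = 93
Robust SD ≈ 1.4826 × 93 = 137.882

137.9 ms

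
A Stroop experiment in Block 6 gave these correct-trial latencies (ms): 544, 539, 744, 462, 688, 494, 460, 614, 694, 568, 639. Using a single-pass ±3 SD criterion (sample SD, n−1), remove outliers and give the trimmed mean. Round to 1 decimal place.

n = 11, ΣRT = 6446, M = 586.000
Σ(x−M)² = 94638.00; s = √(94638.00/10) = 97.282
Cutoffs: 586.000 ± 3·97.282 → [294.2, 877.8]
No RTs fall outside the cutoffs; all 11 retained. Mean = 6446/11 = 586.000

586.0 ms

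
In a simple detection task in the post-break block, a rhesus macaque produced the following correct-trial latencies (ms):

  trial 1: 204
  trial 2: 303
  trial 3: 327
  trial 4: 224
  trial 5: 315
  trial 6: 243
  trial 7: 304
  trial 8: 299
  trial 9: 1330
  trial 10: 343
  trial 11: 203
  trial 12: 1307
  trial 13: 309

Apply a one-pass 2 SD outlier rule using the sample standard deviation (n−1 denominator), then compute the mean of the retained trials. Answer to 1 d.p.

n = 13, ΣRT = 5711, M = 439.308
Σ(x−M)² = 1853222.77; s = √(1853222.77/12) = 392.982
Cutoffs: 439.308 ± 2·392.982 → [-346.7, 1225.3]
Outside: 1307, 1330 → excluded.
Retained (n=11): Σ = 3074, mean = 3074/11 = 279.455

279.5 ms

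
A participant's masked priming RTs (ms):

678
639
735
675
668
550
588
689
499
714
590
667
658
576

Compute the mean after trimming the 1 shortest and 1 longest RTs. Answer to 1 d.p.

Sorted: 499, 550, 576, 588, 590, 639, 658, 667, 668, 675, 678, 689, 714, 735
Drop lowest 1 (499) and highest 1 (735)
Remaining (n=12): Σ = 7692, mean = 7692/12 = 641.000

641.0 ms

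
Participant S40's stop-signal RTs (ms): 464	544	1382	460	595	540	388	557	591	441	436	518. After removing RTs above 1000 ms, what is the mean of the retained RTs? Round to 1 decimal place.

Excluded: 1382
Retained (n=11): Σ = 5534
Mean = 5534/11 = 503.0909

503.1 ms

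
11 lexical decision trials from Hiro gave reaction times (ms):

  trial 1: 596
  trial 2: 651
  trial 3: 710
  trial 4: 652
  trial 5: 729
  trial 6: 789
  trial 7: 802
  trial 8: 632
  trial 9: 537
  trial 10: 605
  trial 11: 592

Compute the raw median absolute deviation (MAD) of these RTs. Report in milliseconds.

Sorted: 537, 592, 596, 605, 632, 651, 652, 710, 729, 789, 802 → median = 651
|x − 651|: 55, 0, 59, 1, 78, 138, 151, 19, 114, 46, 59
Sorted deviations: 0, 1, 19, 46, 55, 59, 59, 78, 114, 138, 151 → MAD = 59

59 ms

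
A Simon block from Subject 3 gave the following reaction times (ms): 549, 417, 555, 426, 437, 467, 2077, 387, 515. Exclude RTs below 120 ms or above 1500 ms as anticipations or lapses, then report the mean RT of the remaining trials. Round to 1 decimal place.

Excluded: 2077
Retained (n=8): Σ = 3753
Mean = 3753/8 = 469.1250

469.1 ms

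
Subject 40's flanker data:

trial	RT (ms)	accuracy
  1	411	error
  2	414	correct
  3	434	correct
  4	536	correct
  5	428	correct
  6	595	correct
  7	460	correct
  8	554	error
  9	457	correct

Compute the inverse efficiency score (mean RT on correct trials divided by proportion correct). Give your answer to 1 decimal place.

Correct trials (n=7): 414, 434, 536, 428, 595, 460, 457
Mean correct RT = 3324/7 = 474.8571 ms
Proportion correct = 7/9
IES = 474.8571 / (7/9) = 610.531 ms

610.5 ms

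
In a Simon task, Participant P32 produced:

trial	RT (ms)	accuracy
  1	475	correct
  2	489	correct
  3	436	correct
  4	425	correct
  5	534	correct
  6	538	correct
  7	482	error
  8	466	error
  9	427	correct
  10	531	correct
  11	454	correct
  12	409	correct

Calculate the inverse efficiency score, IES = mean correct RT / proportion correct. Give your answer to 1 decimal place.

566.2 ms

Correct trials (n=10): 475, 489, 436, 425, 534, 538, 427, 531, 454, 409
Mean correct RT = 4718/10 = 471.8000 ms
Proportion correct = 10/12
IES = 471.8000 / (10/12) = 566.160 ms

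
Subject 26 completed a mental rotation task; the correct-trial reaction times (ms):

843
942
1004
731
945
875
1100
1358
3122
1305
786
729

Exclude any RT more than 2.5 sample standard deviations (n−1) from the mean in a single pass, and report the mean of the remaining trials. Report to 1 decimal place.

n = 12, ΣRT = 13740, M = 1145.000
Σ(x−M)² = 4720050.00; s = √(4720050.00/11) = 655.054
Cutoffs: 1145.000 ± 2.5·655.054 → [-492.6, 2782.6]
Outside: 3122 → excluded.
Retained (n=11): Σ = 10618, mean = 10618/11 = 965.273

965.3 ms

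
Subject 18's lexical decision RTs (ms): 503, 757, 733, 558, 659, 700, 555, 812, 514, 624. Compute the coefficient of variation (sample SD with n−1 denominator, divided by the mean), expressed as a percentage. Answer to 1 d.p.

16.8%

n = 10, Σ = 6415, M = 641.5000
Σ(x−M)² = 104710.500; s = √(104710.500/9) = 107.8633
CV = 107.8633 / 641.5000 = 0.16814 = 16.814%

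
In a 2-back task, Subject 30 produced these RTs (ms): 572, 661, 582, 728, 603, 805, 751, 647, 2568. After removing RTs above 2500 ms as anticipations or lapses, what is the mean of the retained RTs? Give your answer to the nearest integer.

669 ms

Excluded: 2568
Retained (n=8): Σ = 5349
Mean = 5349/8 = 668.6250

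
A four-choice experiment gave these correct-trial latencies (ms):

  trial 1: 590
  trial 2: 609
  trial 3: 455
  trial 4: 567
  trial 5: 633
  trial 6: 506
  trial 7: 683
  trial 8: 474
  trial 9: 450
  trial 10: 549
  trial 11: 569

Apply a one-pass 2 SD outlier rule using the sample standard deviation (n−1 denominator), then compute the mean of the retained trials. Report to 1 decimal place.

553.2 ms

n = 11, ΣRT = 6085, M = 553.182
Σ(x−M)² = 56935.64; s = √(56935.64/10) = 75.456
Cutoffs: 553.182 ± 2·75.456 → [402.3, 704.1]
No RTs fall outside the cutoffs; all 11 retained. Mean = 6085/11 = 553.182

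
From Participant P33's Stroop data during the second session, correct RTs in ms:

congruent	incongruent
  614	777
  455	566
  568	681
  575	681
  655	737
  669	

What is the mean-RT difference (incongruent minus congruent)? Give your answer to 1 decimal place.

99.1 ms

M(congruent) = 3536/6 = 589.333
M(incongruent) = 3442/5 = 688.400
Difference = 688.400 − 589.333 = 99.067 ms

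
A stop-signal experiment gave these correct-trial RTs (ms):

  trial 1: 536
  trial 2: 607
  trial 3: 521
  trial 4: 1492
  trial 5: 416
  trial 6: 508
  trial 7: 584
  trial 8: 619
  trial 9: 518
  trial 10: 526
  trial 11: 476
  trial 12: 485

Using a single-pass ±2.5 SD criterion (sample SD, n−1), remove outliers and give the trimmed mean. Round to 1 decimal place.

n = 12, ΣRT = 7288, M = 607.333
Σ(x−M)² = 889142.67; s = √(889142.67/11) = 284.308
Cutoffs: 607.333 ± 2.5·284.308 → [-103.4, 1318.1]
Outside: 1492 → excluded.
Retained (n=11): Σ = 5796, mean = 5796/11 = 526.909

526.9 ms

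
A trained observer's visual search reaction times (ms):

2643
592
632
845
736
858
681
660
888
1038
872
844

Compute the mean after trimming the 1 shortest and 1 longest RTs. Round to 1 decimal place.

805.4 ms

Sorted: 592, 632, 660, 681, 736, 844, 845, 858, 872, 888, 1038, 2643
Drop lowest 1 (592) and highest 1 (2643)
Remaining (n=10): Σ = 8054, mean = 8054/10 = 805.400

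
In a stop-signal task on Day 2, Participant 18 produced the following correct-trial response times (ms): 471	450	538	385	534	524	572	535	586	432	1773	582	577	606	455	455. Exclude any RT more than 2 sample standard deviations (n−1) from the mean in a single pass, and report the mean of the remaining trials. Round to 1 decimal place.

n = 16, ΣRT = 9475, M = 592.188
Σ(x−M)² = 1550662.44; s = √(1550662.44/15) = 321.524
Cutoffs: 592.188 ± 2·321.524 → [-50.9, 1235.2]
Outside: 1773 → excluded.
Retained (n=15): Σ = 7702, mean = 7702/15 = 513.467

513.5 ms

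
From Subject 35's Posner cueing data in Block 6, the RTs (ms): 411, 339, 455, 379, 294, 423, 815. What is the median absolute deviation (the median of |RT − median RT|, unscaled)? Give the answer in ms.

Sorted: 294, 339, 379, 411, 423, 455, 815 → median = 411
|x − 411|: 0, 72, 44, 32, 117, 12, 404
Sorted deviations: 0, 12, 32, 44, 72, 117, 404 → MAD = 44

44 ms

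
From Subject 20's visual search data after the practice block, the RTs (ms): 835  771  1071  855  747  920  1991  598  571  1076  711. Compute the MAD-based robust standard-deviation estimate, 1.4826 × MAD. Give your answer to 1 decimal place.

183.8 ms

Sorted: 571, 598, 711, 747, 771, 835, 855, 920, 1071, 1076, 1991 → median = 835
|x − 835| sorted: 0, 20, 64, 85, 88, 124, 236, 237, 241, 264, 1156 → MAD = 124
Robust SD ≈ 1.4826 × 124 = 183.842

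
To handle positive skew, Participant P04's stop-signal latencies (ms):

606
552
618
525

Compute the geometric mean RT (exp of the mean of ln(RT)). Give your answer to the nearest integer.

574 ms

ln(RT): 6.4069, 6.3135, 6.4265, 6.2634
Mean ln(RT) = 25.4103/4 = 6.35258
Geometric mean = exp(6.35258) = 573.97 ms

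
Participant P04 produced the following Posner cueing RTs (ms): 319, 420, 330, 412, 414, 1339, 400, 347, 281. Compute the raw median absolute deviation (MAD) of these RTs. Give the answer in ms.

53 ms

Sorted: 281, 319, 330, 347, 400, 412, 414, 420, 1339 → median = 400
|x − 400|: 81, 20, 70, 12, 14, 939, 0, 53, 119
Sorted deviations: 0, 12, 14, 20, 53, 70, 81, 119, 939 → MAD = 53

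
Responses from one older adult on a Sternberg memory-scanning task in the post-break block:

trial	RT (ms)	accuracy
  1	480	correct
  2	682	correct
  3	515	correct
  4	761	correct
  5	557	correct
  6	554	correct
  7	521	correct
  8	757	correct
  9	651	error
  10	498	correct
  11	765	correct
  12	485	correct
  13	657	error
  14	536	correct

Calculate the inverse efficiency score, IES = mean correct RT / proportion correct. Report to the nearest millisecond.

Correct trials (n=12): 480, 682, 515, 761, 557, 554, 521, 757, 498, 765, 485, 536
Mean correct RT = 7111/12 = 592.5833 ms
Proportion correct = 12/14
IES = 592.5833 / (12/14) = 691.347 ms

691 ms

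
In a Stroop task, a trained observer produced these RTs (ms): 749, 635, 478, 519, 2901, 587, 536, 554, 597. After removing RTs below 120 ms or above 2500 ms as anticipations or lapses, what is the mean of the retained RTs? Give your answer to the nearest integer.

582 ms

Excluded: 2901
Retained (n=8): Σ = 4655
Mean = 4655/8 = 581.8750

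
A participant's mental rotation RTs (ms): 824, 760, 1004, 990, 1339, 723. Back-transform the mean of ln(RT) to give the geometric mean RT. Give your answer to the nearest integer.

919 ms

ln(RT): 6.7142, 6.6333, 6.9117, 6.8977, 7.1997, 6.5834
Mean ln(RT) = 40.9400/6 = 6.82334
Geometric mean = exp(6.82334) = 919.05 ms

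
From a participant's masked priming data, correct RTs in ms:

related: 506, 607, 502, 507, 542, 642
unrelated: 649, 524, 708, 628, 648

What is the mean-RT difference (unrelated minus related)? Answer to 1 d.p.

80.4 ms

M(related) = 3306/6 = 551.000
M(unrelated) = 3157/5 = 631.400
Difference = 631.400 − 551.000 = 80.400 ms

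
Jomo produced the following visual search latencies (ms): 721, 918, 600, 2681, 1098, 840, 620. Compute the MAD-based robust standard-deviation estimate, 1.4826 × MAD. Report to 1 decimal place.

326.2 ms

Sorted: 600, 620, 721, 840, 918, 1098, 2681 → median = 840
|x − 840| sorted: 0, 78, 119, 220, 240, 258, 1841 → MAD = 220
Robust SD ≈ 1.4826 × 220 = 326.172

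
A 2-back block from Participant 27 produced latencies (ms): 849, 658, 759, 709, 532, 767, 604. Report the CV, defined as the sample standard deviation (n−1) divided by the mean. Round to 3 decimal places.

0.154

n = 7, Σ = 4878, M = 696.8571
Σ(x−M)² = 69386.857; s = √(69386.857/6) = 107.5383
CV = 107.5383 / 696.8571 = 0.15432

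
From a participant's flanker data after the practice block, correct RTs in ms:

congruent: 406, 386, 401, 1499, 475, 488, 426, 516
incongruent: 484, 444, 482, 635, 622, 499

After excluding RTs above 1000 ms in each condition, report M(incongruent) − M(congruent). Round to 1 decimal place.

85.1 ms

congruent: exclude 1499
M(congruent) = 3098/7 = 442.571
M(incongruent) = 3166/6 = 527.667
Difference = 527.667 − 442.571 = 85.095 ms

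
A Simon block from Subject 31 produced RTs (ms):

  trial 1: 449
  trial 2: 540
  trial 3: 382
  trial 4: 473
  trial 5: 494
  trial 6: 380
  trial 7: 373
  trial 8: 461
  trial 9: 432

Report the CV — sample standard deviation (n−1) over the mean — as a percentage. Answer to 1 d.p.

n = 9, Σ = 3984, M = 442.6667
Σ(x−M)² = 25980.000; s = √(25980.000/8) = 56.9868
CV = 56.9868 / 442.6667 = 0.12874 = 12.874%

12.9%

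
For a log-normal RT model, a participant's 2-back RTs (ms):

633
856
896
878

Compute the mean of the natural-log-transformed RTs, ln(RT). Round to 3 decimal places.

ln(RT): 6.4505, 6.7523, 6.7979, 6.7776
Σ ln(RT) = 26.7783
Mean = 26.7783/4 = 6.69458

6.695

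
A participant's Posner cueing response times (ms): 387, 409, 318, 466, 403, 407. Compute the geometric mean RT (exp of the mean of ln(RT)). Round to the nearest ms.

ln(RT): 5.9584, 6.0137, 5.7621, 6.1442, 5.9989, 6.0088
Mean ln(RT) = 35.8861/6 = 5.98102
Geometric mean = exp(5.98102) = 395.84 ms

396 ms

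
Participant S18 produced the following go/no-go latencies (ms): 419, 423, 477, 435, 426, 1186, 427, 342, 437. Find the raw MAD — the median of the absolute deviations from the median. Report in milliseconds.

Sorted: 342, 419, 423, 426, 427, 435, 437, 477, 1186 → median = 427
|x − 427|: 8, 4, 50, 8, 1, 759, 0, 85, 10
Sorted deviations: 0, 1, 4, 8, 8, 10, 50, 85, 759 → MAD = 8

8 ms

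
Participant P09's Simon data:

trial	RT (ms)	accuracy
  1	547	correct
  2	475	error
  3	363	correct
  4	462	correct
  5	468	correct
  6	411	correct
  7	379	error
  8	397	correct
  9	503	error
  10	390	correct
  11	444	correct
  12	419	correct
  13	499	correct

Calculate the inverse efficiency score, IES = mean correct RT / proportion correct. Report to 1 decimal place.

572.0 ms

Correct trials (n=10): 547, 363, 462, 468, 411, 397, 390, 444, 419, 499
Mean correct RT = 4400/10 = 440.0000 ms
Proportion correct = 10/13
IES = 440.0000 / (10/13) = 572.000 ms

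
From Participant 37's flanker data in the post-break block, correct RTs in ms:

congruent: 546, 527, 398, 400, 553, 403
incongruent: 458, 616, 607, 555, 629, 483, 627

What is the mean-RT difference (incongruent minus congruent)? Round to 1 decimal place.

96.7 ms

M(congruent) = 2827/6 = 471.167
M(incongruent) = 3975/7 = 567.857
Difference = 567.857 − 471.167 = 96.690 ms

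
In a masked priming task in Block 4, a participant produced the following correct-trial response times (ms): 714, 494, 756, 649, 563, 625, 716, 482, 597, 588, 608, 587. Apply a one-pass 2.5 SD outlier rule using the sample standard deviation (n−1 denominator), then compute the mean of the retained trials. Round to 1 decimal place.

614.9 ms

n = 12, ΣRT = 7379, M = 614.917
Σ(x−M)² = 78058.92; s = √(78058.92/11) = 84.239
Cutoffs: 614.917 ± 2.5·84.239 → [404.3, 825.5]
No RTs fall outside the cutoffs; all 12 retained. Mean = 7379/12 = 614.917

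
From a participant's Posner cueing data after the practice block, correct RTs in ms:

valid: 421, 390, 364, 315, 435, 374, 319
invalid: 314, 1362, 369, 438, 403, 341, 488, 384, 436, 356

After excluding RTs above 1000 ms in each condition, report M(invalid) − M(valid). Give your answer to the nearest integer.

invalid: exclude 1362
M(valid) = 2618/7 = 374.000
M(invalid) = 3529/9 = 392.111
Difference = 392.111 − 374.000 = 18.111 ms

18 ms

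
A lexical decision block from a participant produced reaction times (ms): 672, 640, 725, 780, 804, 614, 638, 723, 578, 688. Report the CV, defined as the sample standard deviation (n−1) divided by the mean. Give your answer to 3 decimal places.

0.105

n = 10, Σ = 6862, M = 686.2000
Σ(x−M)² = 47117.600; s = √(47117.600/9) = 72.3553
CV = 72.3553 / 686.2000 = 0.10544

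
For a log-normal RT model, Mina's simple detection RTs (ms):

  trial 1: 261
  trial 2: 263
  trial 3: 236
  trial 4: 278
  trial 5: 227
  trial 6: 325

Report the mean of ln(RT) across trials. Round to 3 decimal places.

ln(RT): 5.5645, 5.5722, 5.4638, 5.6276, 5.4250, 5.7838
Σ ln(RT) = 33.4369
Mean = 33.4369/6 = 5.57282

5.573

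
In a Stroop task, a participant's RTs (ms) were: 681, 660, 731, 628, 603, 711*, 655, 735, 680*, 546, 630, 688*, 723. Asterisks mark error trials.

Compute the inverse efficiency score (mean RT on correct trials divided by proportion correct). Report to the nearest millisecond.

857 ms

Correct trials (n=10): 681, 660, 731, 628, 603, 655, 735, 546, 630, 723
Mean correct RT = 6592/10 = 659.2000 ms
Proportion correct = 10/13
IES = 659.2000 / (10/13) = 856.960 ms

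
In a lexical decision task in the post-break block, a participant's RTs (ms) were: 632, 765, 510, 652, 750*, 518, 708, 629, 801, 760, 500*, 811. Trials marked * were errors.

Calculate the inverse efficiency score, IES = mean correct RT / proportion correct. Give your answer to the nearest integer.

814 ms

Correct trials (n=10): 632, 765, 510, 652, 518, 708, 629, 801, 760, 811
Mean correct RT = 6786/10 = 678.6000 ms
Proportion correct = 10/12
IES = 678.6000 / (10/12) = 814.320 ms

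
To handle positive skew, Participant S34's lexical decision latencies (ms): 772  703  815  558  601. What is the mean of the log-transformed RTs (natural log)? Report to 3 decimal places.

ln(RT): 6.6490, 6.5554, 6.7032, 6.3244, 6.3986
Σ ln(RT) = 32.6305
Mean = 32.6305/5 = 6.52610

6.526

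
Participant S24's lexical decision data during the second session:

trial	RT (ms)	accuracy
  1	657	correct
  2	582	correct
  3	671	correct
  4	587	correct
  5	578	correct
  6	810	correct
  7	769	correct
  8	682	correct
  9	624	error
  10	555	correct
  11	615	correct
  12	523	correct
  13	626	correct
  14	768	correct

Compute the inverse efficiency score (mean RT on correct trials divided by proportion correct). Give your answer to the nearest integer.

Correct trials (n=13): 657, 582, 671, 587, 578, 810, 769, 682, 555, 615, 523, 626, 768
Mean correct RT = 8423/13 = 647.9231 ms
Proportion correct = 13/14
IES = 647.9231 / (13/14) = 697.763 ms

698 ms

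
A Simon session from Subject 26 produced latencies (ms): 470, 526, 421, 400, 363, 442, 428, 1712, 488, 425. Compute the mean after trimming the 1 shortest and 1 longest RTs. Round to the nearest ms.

450 ms

Sorted: 363, 400, 421, 425, 428, 442, 470, 488, 526, 1712
Drop lowest 1 (363) and highest 1 (1712)
Remaining (n=8): Σ = 3600, mean = 3600/8 = 450.000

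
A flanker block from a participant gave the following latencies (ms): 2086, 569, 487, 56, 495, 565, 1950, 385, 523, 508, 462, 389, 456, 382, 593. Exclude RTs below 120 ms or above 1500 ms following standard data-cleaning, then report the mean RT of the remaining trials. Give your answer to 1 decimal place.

484.5 ms

Excluded: 56, 1950, 2086
Retained (n=12): Σ = 5814
Mean = 5814/12 = 484.5000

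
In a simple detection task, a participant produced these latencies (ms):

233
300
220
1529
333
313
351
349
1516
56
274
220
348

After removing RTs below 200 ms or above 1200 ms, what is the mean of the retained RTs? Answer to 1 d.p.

Excluded: 56, 1516, 1529
Retained (n=10): Σ = 2941
Mean = 2941/10 = 294.1000

294.1 ms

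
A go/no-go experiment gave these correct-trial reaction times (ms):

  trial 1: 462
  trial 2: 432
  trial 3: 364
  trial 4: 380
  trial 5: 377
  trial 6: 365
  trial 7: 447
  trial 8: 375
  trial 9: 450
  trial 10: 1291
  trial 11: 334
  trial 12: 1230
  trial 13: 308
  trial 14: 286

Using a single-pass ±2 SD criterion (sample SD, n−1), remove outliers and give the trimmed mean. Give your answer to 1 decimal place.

n = 14, ΣRT = 7101, M = 507.214
Σ(x−M)² = 1361320.36; s = √(1361320.36/13) = 323.600
Cutoffs: 507.214 ± 2·323.600 → [-140.0, 1154.4]
Outside: 1230, 1291 → excluded.
Retained (n=12): Σ = 4580, mean = 4580/12 = 381.667

381.7 ms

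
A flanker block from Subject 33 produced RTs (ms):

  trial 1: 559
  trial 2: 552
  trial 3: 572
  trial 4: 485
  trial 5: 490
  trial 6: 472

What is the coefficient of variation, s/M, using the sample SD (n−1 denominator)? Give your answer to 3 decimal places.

0.084

n = 6, Σ = 3130, M = 521.6667
Σ(x−M)² = 9661.333; s = √(9661.333/5) = 43.9576
CV = 43.9576 / 521.6667 = 0.08426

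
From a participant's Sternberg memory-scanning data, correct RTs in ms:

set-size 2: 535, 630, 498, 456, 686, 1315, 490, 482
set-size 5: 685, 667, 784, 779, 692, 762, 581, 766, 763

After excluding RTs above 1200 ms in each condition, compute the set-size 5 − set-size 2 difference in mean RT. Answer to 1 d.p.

180.3 ms

set-size 2: exclude 1315
M(set-size 2) = 3777/7 = 539.571
M(set-size 5) = 6479/9 = 719.889
Difference = 719.889 − 539.571 = 180.317 ms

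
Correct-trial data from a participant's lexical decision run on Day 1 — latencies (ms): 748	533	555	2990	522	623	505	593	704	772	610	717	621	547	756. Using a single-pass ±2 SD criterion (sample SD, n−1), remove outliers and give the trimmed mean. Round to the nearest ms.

629 ms

n = 15, ΣRT = 11796, M = 786.400
Σ(x−M)² = 5316805.60; s = √(5316805.60/14) = 616.256
Cutoffs: 786.400 ± 2·616.256 → [-446.1, 2018.9]
Outside: 2990 → excluded.
Retained (n=14): Σ = 8806, mean = 8806/14 = 629.000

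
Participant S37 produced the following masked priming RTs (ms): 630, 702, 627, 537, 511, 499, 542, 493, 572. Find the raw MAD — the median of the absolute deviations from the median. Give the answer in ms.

43 ms

Sorted: 493, 499, 511, 537, 542, 572, 627, 630, 702 → median = 542
|x − 542|: 88, 160, 85, 5, 31, 43, 0, 49, 30
Sorted deviations: 0, 5, 30, 31, 43, 49, 85, 88, 160 → MAD = 43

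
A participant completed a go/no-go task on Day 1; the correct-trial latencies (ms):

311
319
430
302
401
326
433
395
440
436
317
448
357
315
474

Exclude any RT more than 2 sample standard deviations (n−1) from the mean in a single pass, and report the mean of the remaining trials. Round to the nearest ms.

n = 15, ΣRT = 5704, M = 380.267
Σ(x−M)² = 52374.93; s = √(52374.93/14) = 61.164
Cutoffs: 380.267 ± 2·61.164 → [257.9, 502.6]
No RTs fall outside the cutoffs; all 15 retained. Mean = 5704/15 = 380.267

380 ms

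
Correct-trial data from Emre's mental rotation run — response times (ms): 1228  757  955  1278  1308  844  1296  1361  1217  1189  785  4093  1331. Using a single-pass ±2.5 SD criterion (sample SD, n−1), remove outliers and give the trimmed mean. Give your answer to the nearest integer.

1129 ms

n = 13, ΣRT = 17642, M = 1357.077
Σ(x−M)² = 8675172.92; s = √(8675172.92/12) = 850.254
Cutoffs: 1357.077 ± 2.5·850.254 → [-768.6, 3482.7]
Outside: 4093 → excluded.
Retained (n=12): Σ = 13549, mean = 13549/12 = 1129.083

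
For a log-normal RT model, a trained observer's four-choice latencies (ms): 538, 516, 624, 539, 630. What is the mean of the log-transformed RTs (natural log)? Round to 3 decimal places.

ln(RT): 6.2879, 6.2461, 6.4362, 6.2897, 6.4457
Σ ln(RT) = 31.7056
Mean = 31.7056/5 = 6.34111

6.341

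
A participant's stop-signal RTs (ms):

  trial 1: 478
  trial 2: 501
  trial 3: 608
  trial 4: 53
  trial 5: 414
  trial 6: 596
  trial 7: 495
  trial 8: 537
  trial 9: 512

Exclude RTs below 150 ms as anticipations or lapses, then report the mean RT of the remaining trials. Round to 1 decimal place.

517.6 ms

Excluded: 53
Retained (n=8): Σ = 4141
Mean = 4141/8 = 517.6250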